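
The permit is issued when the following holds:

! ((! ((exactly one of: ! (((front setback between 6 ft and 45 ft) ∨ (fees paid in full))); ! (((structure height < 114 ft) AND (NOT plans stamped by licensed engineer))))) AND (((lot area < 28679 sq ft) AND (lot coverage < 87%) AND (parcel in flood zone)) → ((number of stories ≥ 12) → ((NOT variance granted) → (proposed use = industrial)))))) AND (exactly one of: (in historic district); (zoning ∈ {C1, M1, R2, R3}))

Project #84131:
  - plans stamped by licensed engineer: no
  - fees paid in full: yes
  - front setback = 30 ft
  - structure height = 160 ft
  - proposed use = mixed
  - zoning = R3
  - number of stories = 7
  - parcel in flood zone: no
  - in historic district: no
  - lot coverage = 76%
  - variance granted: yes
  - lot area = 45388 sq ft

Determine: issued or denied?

Issued

Atomic conditions:
  front setback between 6 ft and 45 ft: 30 in [6, 45] is true
  fees paid in full: yes → true
  structure height < 114 ft: 160 < 114 is false
  NOT plans stamped by licensed engineer: no → true
  lot area < 28679 sq ft: 45388 < 28679 is false
  lot coverage < 87%: 76 < 87 is true
  parcel in flood zone: no → false
  number of stories ≥ 12: 7 ≥ 12 is false
  NOT variance granted: yes → false
  proposed use = industrial: mixed == industrial is false
  in historic district: no → false
  zoning ∈ {C1, M1, R2, R3}: R3 is in the set → true
Combine:
[1.1.1.1.1.1] true OR true = true
[1.1.1.1.1] NOT true = false
[1.1.1.1.2.1] false AND true = false
[1.1.1.1.2] NOT false = true
[1.1.1.1] exactly-one(false, true) = true
[1.1.1] NOT true = false
[1.1.2.1] false AND true AND false = false
[1.1.2.2.2] false → false (antecedent false ⇒ implication holds) = true
[1.1.2.2] false → true (antecedent false ⇒ implication holds) = true
[1.1.2] false → true (antecedent false ⇒ implication holds) = true
[1.1] false AND true = false
[1] NOT false = true
[2] exactly-one(false, true) = true
[root] true AND true = true
Overall: true → issued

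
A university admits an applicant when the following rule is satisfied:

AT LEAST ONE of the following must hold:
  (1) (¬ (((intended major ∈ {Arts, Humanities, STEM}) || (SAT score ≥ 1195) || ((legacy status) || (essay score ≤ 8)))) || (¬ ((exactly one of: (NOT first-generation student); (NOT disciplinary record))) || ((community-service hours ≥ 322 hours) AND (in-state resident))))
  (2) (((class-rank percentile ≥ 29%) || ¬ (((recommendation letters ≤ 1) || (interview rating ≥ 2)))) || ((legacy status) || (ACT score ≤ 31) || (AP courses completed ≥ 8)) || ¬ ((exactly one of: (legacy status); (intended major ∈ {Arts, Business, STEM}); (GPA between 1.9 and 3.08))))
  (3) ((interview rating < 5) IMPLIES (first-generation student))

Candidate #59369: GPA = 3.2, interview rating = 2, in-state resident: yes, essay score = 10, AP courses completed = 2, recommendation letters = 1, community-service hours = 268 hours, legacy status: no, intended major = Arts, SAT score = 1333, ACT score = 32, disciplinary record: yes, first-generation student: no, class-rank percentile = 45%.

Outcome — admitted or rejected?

Atomic conditions:
  intended major ∈ {Arts, Humanities, STEM}: Arts is in the set → true
  SAT score ≥ 1195: 1333 ≥ 1195 is true
  legacy status: no → false
  essay score ≤ 8: 10 ≤ 8 is false
  NOT first-generation student: no → true
  NOT disciplinary record: yes → false
  community-service hours ≥ 322 hours: 268 ≥ 322 is false
  in-state resident: yes → true
  class-rank percentile ≥ 29%: 45 ≥ 29 is true
  recommendation letters ≤ 1: 1 ≤ 1 is true
  interview rating ≥ 2: 2 ≥ 2 is true
  ACT score ≤ 31: 32 ≤ 31 is false
  AP courses completed ≥ 8: 2 ≥ 8 is false
  intended major ∈ {Arts, Business, STEM}: Arts is in the set → true
  GPA between 1.9 and 3.08: 3.2 in [1.9, 3.08] is false
  interview rating < 5: 2 < 5 is true
  first-generation student: no → false
Combine:
[1.1.1.3] false OR false = false
[1.1.1] true OR true OR false = true
[1.1] NOT true = false
[1.2.1.1] exactly-one(true, false) = true
[1.2.1] NOT true = false
[1.2.2] false AND true = false
[1.2] false OR false = false
[1] false OR false = false
[2.1.2.1] true OR true = true
[2.1.2] NOT true = false
[2.1] true OR false = true
[2.2] false OR false OR false = false
[2.3.1] exactly-one(false, true, false) = true
[2.3] NOT true = false
[2] true OR false OR false = true
[3] true → false = false
[root] false OR true OR false = true
Overall: true → admitted

Admitted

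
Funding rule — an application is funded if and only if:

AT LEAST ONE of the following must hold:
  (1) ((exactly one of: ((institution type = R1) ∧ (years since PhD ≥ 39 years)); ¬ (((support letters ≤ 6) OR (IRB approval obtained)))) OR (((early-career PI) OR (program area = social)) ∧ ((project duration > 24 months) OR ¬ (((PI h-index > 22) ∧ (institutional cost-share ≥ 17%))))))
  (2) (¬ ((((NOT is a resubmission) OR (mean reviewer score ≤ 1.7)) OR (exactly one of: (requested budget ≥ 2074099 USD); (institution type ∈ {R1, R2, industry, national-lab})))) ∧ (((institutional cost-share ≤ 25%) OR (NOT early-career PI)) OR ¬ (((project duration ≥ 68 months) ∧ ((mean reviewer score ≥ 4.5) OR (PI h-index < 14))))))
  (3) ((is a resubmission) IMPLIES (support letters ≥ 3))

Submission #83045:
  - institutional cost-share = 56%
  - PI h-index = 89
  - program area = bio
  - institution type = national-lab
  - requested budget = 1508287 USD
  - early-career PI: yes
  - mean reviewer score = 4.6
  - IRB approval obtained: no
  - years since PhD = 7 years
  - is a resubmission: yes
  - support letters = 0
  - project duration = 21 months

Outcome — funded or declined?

Declined

Atomic conditions:
  institution type = R1: national-lab == R1 is false
  years since PhD ≥ 39 years: 7 ≥ 39 is false
  support letters ≤ 6: 0 ≤ 6 is true
  IRB approval obtained: no → false
  early-career PI: yes → true
  program area = social: bio == social is false
  project duration > 24 months: 21 > 24 is false
  PI h-index > 22: 89 > 22 is true
  institutional cost-share ≥ 17%: 56 ≥ 17 is true
  NOT is a resubmission: yes → false
  mean reviewer score ≤ 1.7: 4.6 ≤ 1.7 is false
  requested budget ≥ 2074099 USD: 1508287 ≥ 2074099 is false
  institution type ∈ {R1, R2, industry, national-lab}: national-lab is in the set → true
  institutional cost-share ≤ 25%: 56 ≤ 25 is false
  NOT early-career PI: yes → false
  project duration ≥ 68 months: 21 ≥ 68 is false
  mean reviewer score ≥ 4.5: 4.6 ≥ 4.5 is true
  PI h-index < 14: 89 < 14 is false
  is a resubmission: yes → true
  support letters ≥ 3: 0 ≥ 3 is false
Combine:
[1.1.1] false AND false = false
[1.1.2.1] true OR false = true
[1.1.2] NOT true = false
[1.1] exactly-one(false, false) = false
[1.2.1] true OR false = true
[1.2.2.2.1] true AND true = true
[1.2.2.2] NOT true = false
[1.2.2] false OR false = false
[1.2] true AND false = false
[1] false OR false = false
[2.1.1.1] false OR false = false
[2.1.1.2] exactly-one(false, true) = true
[2.1.1] false OR true = true
[2.1] NOT true = false
[2.2.1] false OR false = false
[2.2.2.1.2] true OR false = true
[2.2.2.1] false AND true = false
[2.2.2] NOT false = true
[2.2] false OR true = true
[2] false AND true = false
[3] true → false = false
[root] false OR false OR false = false
Overall: false → declined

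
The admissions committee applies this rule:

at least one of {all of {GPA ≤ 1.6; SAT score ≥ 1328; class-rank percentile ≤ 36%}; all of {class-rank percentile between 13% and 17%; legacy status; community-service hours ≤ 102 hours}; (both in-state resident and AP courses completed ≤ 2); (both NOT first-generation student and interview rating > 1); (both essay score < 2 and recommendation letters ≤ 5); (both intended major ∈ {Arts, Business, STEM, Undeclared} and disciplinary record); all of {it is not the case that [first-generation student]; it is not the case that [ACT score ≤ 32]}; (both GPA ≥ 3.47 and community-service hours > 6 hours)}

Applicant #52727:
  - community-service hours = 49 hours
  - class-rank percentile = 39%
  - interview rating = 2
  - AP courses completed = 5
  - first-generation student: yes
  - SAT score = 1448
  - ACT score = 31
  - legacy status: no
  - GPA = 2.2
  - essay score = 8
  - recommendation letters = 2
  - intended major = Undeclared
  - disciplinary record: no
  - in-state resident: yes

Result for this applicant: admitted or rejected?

Atomic conditions:
  GPA ≤ 1.6: 2.2 ≤ 1.6 is false
  SAT score ≥ 1328: 1448 ≥ 1328 is true
  class-rank percentile ≤ 36%: 39 ≤ 36 is false
  class-rank percentile between 13% and 17%: 39 in [13, 17] is false
  legacy status: no → false
  community-service hours ≤ 102 hours: 49 ≤ 102 is true
  in-state resident: yes → true
  AP courses completed ≤ 2: 5 ≤ 2 is false
  NOT first-generation student: yes → false
  interview rating > 1: 2 > 1 is true
  essay score < 2: 8 < 2 is false
  recommendation letters ≤ 5: 2 ≤ 5 is true
  intended major ∈ {Arts, Business, STEM, Undeclared}: Undeclared is in the set → true
  disciplinary record: no → false
  first-generation student: yes → true
  ACT score ≤ 32: 31 ≤ 32 is true
  GPA ≥ 3.47: 2.2 ≥ 3.47 is false
  community-service hours > 6 hours: 49 > 6 is true
Combine:
[1] false AND true AND false = false
[2] false AND false AND true = false
[3] true AND false = false
[4] false AND true = false
[5] false AND true = false
[6] true AND false = false
[7.1] NOT true = false
[7.2] NOT true = false
[7] false AND false = false
[8] false AND true = false
[root] false OR false OR false OR false OR false OR false OR false OR false = false
Overall: false → rejected

Rejected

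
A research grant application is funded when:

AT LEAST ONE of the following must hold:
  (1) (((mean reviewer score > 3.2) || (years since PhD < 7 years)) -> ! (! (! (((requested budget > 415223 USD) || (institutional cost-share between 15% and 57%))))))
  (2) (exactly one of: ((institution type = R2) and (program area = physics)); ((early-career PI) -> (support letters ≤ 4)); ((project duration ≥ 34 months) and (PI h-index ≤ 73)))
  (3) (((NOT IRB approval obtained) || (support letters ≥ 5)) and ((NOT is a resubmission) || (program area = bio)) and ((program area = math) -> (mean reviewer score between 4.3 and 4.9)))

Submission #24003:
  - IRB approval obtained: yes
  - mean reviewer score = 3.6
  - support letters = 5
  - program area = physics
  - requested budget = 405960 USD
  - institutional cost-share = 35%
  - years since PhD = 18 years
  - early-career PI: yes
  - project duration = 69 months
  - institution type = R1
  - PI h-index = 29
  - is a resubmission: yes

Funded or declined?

Atomic conditions:
  mean reviewer score > 3.2: 3.6 > 3.2 is true
  years since PhD < 7 years: 18 < 7 is false
  requested budget > 415223 USD: 405960 > 415223 is false
  institutional cost-share between 15% and 57%: 35 in [15, 57] is true
  institution type = R2: R1 == R2 is false
  program area = physics: physics == physics is true
  early-career PI: yes → true
  support letters ≤ 4: 5 ≤ 4 is false
  project duration ≥ 34 months: 69 ≥ 34 is true
  PI h-index ≤ 73: 29 ≤ 73 is true
  NOT IRB approval obtained: yes → false
  support letters ≥ 5: 5 ≥ 5 is true
  NOT is a resubmission: yes → false
  program area = bio: physics == bio is false
  program area = math: physics == math is false
  mean reviewer score between 4.3 and 4.9: 3.6 in [4.3, 4.9] is false
Combine:
[1.1] true OR false = true
[1.2.1.1.1] false OR true = true
[1.2.1.1] NOT true = false
[1.2.1] NOT false = true
[1.2] NOT true = false
[1] true → false = false
[2.1] false AND true = false
[2.2] true → false = false
[2.3] true AND true = true
[2] exactly-one(false, false, true) = true
[3.1] false OR true = true
[3.2] false OR false = false
[3.3] false → false (antecedent false ⇒ implication holds) = true
[3] true AND false AND true = false
[root] false OR true OR false = true
Overall: true → funded

Funded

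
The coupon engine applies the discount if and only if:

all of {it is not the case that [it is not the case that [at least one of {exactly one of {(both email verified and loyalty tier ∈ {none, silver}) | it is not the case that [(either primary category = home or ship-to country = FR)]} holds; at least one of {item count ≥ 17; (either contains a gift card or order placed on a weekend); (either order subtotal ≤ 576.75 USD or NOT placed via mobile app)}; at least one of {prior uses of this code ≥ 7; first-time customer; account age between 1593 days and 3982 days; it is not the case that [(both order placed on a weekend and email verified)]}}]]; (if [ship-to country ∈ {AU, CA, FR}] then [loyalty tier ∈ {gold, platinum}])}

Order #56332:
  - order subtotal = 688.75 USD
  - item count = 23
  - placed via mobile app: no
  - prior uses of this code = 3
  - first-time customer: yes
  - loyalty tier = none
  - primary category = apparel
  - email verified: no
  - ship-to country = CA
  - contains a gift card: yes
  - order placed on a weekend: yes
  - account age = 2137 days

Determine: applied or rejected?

Atomic conditions:
  email verified: no → false
  loyalty tier ∈ {none, silver}: none is in the set → true
  primary category = home: apparel == home is false
  ship-to country = FR: CA == FR is false
  item count ≥ 17: 23 ≥ 17 is true
  contains a gift card: yes → true
  order placed on a weekend: yes → true
  order subtotal ≤ 576.75 USD: 688.75 ≤ 576.75 is false
  NOT placed via mobile app: no → true
  prior uses of this code ≥ 7: 3 ≥ 7 is false
  first-time customer: yes → true
  account age between 1593 days and 3982 days: 2137 in [1593, 3982] is true
  ship-to country ∈ {AU, CA, FR}: CA is in the set → true
  loyalty tier ∈ {gold, platinum}: none is not in the set → false
Combine:
[1.1.1.1.1] false AND true = false
[1.1.1.1.2.1] false OR false = false
[1.1.1.1.2] NOT false = true
[1.1.1.1] exactly-one(false, true) = true
[1.1.1.2.2] true OR true = true
[1.1.1.2.3] false OR true = true
[1.1.1.2] true OR true OR true = true
[1.1.1.3.4.1] true AND false = false
[1.1.1.3.4] NOT false = true
[1.1.1.3] false OR true OR true OR true = true
[1.1.1] true OR true OR true = true
[1.1] NOT true = false
[1] NOT false = true
[2] true → false = false
[root] true AND false = false
Overall: false → rejected

Rejected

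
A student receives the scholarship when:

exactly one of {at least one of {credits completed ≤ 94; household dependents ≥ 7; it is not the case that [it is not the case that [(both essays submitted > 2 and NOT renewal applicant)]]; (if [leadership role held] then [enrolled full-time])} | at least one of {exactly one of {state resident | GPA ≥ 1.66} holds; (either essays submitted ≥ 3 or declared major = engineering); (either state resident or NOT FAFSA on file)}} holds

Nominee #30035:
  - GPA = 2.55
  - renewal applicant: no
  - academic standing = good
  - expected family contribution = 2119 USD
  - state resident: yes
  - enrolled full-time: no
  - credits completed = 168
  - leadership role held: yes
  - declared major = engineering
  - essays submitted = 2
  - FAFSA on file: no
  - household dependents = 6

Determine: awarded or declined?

Awarded

Atomic conditions:
  credits completed ≤ 94: 168 ≤ 94 is false
  household dependents ≥ 7: 6 ≥ 7 is false
  essays submitted > 2: 2 > 2 is false
  NOT renewal applicant: no → true
  leadership role held: yes → true
  enrolled full-time: no → false
  state resident: yes → true
  GPA ≥ 1.66: 2.55 ≥ 1.66 is true
  essays submitted ≥ 3: 2 ≥ 3 is false
  declared major = engineering: engineering == engineering is true
  NOT FAFSA on file: no → true
Combine:
[1.3.1.1] false AND true = false
[1.3.1] NOT false = true
[1.3] NOT true = false
[1.4] true → false = false
[1] false OR false OR false OR false = false
[2.1] exactly-one(true, true) = false
[2.2] false OR true = true
[2.3] true OR true = true
[2] false OR true OR true = true
[root] exactly-one(false, true) = true
Overall: true → awarded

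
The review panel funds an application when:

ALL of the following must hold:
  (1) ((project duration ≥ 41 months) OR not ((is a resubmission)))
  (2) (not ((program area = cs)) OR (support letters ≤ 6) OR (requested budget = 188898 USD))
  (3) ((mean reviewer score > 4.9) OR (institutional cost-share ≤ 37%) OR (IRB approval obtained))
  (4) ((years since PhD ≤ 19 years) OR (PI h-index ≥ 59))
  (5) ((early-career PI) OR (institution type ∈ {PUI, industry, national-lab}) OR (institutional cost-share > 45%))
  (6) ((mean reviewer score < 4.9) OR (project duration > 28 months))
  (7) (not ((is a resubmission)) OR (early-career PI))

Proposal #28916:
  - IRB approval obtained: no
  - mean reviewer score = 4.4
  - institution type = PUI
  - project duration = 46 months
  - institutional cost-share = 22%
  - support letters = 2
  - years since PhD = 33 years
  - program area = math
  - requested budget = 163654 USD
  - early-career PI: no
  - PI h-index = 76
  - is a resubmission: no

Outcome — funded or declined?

Atomic conditions:
  project duration ≥ 41 months: 46 ≥ 41 is true
  is a resubmission: no → false
  program area = cs: math == cs is false
  support letters ≤ 6: 2 ≤ 6 is true
  requested budget = 188898 USD: 163654 == 188898 is false
  mean reviewer score > 4.9: 4.4 > 4.9 is false
  institutional cost-share ≤ 37%: 22 ≤ 37 is true
  IRB approval obtained: no → false
  years since PhD ≤ 19 years: 33 ≤ 19 is false
  PI h-index ≥ 59: 76 ≥ 59 is true
  early-career PI: no → false
  institution type ∈ {PUI, industry, national-lab}: PUI is in the set → true
  institutional cost-share > 45%: 22 > 45 is false
  mean reviewer score < 4.9: 4.4 < 4.9 is true
  project duration > 28 months: 46 > 28 is true
Combine:
[1.2] NOT false = true
[1] true OR true = true
[2.1] NOT false = true
[2] true OR true OR false = true
[3] false OR true OR false = true
[4] false OR true = true
[5] false OR true OR false = true
[6] true OR true = true
[7.1] NOT false = true
[7] true OR false = true
[root] true AND true AND true AND true AND true AND true AND true = true
Overall: true → funded

Funded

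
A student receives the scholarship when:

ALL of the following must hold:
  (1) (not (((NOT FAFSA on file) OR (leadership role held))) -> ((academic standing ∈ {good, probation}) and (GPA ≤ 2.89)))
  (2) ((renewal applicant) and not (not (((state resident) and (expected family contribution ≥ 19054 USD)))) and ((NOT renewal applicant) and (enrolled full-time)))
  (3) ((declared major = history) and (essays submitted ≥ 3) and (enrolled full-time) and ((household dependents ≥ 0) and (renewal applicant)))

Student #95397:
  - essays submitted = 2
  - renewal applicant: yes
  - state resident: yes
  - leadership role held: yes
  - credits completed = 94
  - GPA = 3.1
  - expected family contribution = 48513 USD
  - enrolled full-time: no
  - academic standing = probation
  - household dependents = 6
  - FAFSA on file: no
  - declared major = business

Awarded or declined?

Atomic conditions:
  NOT FAFSA on file: no → true
  leadership role held: yes → true
  academic standing ∈ {good, probation}: probation is in the set → true
  GPA ≤ 2.89: 3.1 ≤ 2.89 is false
  renewal applicant: yes → true
  state resident: yes → true
  expected family contribution ≥ 19054 USD: 48513 ≥ 19054 is true
  NOT renewal applicant: yes → false
  enrolled full-time: no → false
  declared major = history: business == history is false
  essays submitted ≥ 3: 2 ≥ 3 is false
  household dependents ≥ 0: 6 ≥ 0 is true
Combine:
[1.1.1] true OR true = true
[1.1] NOT true = false
[1.2] true AND false = false
[1] false → false (antecedent false ⇒ implication holds) = true
[2.2.1.1] true AND true = true
[2.2.1] NOT true = false
[2.2] NOT false = true
[2.3] false AND false = false
[2] true AND true AND false = false
[3.4] true AND true = true
[3] false AND false AND false AND true = false
[root] true AND false AND false = false
Overall: false → declined

Declined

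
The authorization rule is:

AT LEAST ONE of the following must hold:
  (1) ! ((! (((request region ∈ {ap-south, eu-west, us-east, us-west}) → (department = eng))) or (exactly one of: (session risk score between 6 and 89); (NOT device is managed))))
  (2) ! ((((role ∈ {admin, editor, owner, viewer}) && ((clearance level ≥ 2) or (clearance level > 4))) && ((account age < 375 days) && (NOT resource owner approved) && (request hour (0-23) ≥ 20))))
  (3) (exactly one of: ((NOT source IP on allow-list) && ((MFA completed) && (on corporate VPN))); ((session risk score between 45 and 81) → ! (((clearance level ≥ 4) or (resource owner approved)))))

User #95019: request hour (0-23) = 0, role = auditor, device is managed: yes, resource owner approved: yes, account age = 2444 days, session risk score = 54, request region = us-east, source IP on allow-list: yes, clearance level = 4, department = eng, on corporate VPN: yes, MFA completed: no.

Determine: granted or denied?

Granted

Atomic conditions:
  request region ∈ {ap-south, eu-west, us-east, us-west}: us-east is in the set → true
  department = eng: eng == eng is true
  session risk score between 6 and 89: 54 in [6, 89] is true
  NOT device is managed: yes → false
  role ∈ {admin, editor, owner, viewer}: auditor is not in the set → false
  clearance level ≥ 2: 4 ≥ 2 is true
  clearance level > 4: 4 > 4 is false
  account age < 375 days: 2444 < 375 is false
  NOT resource owner approved: yes → false
  request hour (0-23) ≥ 20: 0 ≥ 20 is false
  NOT source IP on allow-list: yes → false
  MFA completed: no → false
  on corporate VPN: yes → true
  session risk score between 45 and 81: 54 in [45, 81] is true
  clearance level ≥ 4: 4 ≥ 4 is true
  resource owner approved: yes → true
Combine:
[1.1.1.1] true → true = true
[1.1.1] NOT true = false
[1.1.2] exactly-one(true, false) = true
[1.1] false OR true = true
[1] NOT true = false
[2.1.1.2] true OR false = true
[2.1.1] false AND true = false
[2.1.2] false AND false AND false = false
[2.1] false AND false = false
[2] NOT false = true
[3.1.2] false AND true = false
[3.1] false AND false = false
[3.2.2.1] true OR true = true
[3.2.2] NOT true = false
[3.2] true → false = false
[3] exactly-one(false, false) = false
[root] false OR true OR false = true
Overall: true → granted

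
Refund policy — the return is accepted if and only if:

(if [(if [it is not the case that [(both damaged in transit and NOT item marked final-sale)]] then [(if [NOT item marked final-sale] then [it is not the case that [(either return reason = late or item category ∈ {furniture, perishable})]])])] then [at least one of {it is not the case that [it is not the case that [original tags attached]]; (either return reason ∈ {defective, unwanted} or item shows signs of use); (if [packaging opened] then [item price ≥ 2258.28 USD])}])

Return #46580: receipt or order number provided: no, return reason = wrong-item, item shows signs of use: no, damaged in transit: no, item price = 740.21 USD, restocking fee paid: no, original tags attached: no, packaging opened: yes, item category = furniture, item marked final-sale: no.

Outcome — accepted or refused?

Atomic conditions:
  damaged in transit: no → false
  NOT item marked final-sale: no → true
  return reason = late: wrong-item == late is false
  item category ∈ {furniture, perishable}: furniture is in the set → true
  original tags attached: no → false
  return reason ∈ {defective, unwanted}: wrong-item is not in the set → false
  item shows signs of use: no → false
  packaging opened: yes → true
  item price ≥ 2258.28 USD: 740.21 ≥ 2258.28 is false
Combine:
[1.1.1] false AND true = false
[1.1] NOT false = true
[1.2.2.1] false OR true = true
[1.2.2] NOT true = false
[1.2] true → false = false
[1] true → false = false
[2.1.1] NOT false = true
[2.1] NOT true = false
[2.2] false OR false = false
[2.3] true → false = false
[2] false OR false OR false = false
[root] false → false (antecedent false ⇒ implication holds) = true
Overall: true → accepted

Accepted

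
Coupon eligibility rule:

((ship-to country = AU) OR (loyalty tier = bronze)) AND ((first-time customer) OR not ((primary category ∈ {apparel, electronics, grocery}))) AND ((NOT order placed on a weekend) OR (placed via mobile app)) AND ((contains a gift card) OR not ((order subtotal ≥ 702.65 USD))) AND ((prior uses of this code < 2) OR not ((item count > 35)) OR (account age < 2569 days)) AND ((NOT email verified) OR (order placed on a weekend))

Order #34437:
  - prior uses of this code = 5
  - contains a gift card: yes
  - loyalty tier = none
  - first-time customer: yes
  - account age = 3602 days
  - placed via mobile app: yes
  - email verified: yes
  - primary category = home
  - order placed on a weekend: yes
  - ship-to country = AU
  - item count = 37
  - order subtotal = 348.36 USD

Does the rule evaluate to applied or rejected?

Rejected

Atomic conditions:
  ship-to country = AU: AU == AU is true
  loyalty tier = bronze: none == bronze is false
  first-time customer: yes → true
  primary category ∈ {apparel, electronics, grocery}: home is not in the set → false
  NOT order placed on a weekend: yes → false
  placed via mobile app: yes → true
  contains a gift card: yes → true
  order subtotal ≥ 702.65 USD: 348.36 ≥ 702.65 is false
  prior uses of this code < 2: 5 < 2 is false
  item count > 35: 37 > 35 is true
  account age < 2569 days: 3602 < 2569 is false
  NOT email verified: yes → false
  order placed on a weekend: yes → true
Combine:
[1] true OR false = true
[2.2] NOT false = true
[2] true OR true = true
[3] false OR true = true
[4.2] NOT false = true
[4] true OR true = true
[5.2] NOT true = false
[5] false OR false OR false = false
[6] false OR true = true
[root] true AND true AND true AND true AND false AND true = false
Overall: false → rejected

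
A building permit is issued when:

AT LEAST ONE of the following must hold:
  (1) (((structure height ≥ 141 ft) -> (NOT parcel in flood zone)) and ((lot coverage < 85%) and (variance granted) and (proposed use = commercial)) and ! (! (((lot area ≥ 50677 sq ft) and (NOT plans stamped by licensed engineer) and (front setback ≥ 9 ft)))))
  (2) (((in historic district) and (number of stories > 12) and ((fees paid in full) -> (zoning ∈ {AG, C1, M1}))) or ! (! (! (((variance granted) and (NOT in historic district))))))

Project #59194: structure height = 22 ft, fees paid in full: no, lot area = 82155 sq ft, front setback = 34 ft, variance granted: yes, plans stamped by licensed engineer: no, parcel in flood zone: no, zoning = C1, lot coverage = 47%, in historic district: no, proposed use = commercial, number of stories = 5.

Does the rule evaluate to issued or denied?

Issued

Atomic conditions:
  structure height ≥ 141 ft: 22 ≥ 141 is false
  NOT parcel in flood zone: no → true
  lot coverage < 85%: 47 < 85 is true
  variance granted: yes → true
  proposed use = commercial: commercial == commercial is true
  lot area ≥ 50677 sq ft: 82155 ≥ 50677 is true
  NOT plans stamped by licensed engineer: no → true
  front setback ≥ 9 ft: 34 ≥ 9 is true
  in historic district: no → false
  number of stories > 12: 5 > 12 is false
  fees paid in full: no → false
  zoning ∈ {AG, C1, M1}: C1 is in the set → true
  NOT in historic district: no → true
Combine:
[1.1] false → true (antecedent false ⇒ implication holds) = true
[1.2] true AND true AND true = true
[1.3.1.1] true AND true AND true = true
[1.3.1] NOT true = false
[1.3] NOT false = true
[1] true AND true AND true = true
[2.1.3] false → true (antecedent false ⇒ implication holds) = true
[2.1] false AND false AND true = false
[2.2.1.1.1] true AND true = true
[2.2.1.1] NOT true = false
[2.2.1] NOT false = true
[2.2] NOT true = false
[2] false OR false = false
[root] true OR false = true
Overall: true → issued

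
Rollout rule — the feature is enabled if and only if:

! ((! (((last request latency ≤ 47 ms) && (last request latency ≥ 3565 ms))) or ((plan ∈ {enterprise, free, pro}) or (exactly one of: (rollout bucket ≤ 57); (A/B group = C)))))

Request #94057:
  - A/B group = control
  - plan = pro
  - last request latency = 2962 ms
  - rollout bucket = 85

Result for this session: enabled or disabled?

Disabled

Atomic conditions:
  last request latency ≤ 47 ms: 2962 ≤ 47 is false
  last request latency ≥ 3565 ms: 2962 ≥ 3565 is false
  plan ∈ {enterprise, free, pro}: pro is in the set → true
  rollout bucket ≤ 57: 85 ≤ 57 is false
  A/B group = C: control == C is false
Combine:
[1.1.1] false AND false = false
[1.1] NOT false = true
[1.2.2] exactly-one(false, false) = false
[1.2] true OR false = true
[1] true OR true = true
[root] NOT true = false
Overall: false → disabled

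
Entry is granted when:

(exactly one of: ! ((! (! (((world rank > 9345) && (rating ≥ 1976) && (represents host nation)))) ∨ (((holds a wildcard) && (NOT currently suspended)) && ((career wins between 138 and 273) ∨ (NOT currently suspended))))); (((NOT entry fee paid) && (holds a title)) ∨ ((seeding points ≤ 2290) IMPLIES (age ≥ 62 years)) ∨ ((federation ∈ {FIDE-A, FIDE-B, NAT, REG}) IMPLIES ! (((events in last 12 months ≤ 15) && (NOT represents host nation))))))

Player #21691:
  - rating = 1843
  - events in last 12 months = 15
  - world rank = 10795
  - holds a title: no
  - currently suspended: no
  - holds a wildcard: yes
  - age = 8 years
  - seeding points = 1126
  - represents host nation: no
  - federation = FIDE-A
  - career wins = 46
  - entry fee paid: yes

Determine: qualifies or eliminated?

Atomic conditions:
  world rank > 9345: 10795 > 9345 is true
  rating ≥ 1976: 1843 ≥ 1976 is false
  represents host nation: no → false
  holds a wildcard: yes → true
  NOT currently suspended: no → true
  career wins between 138 and 273: 46 in [138, 273] is false
  NOT entry fee paid: yes → false
  holds a title: no → false
  seeding points ≤ 2290: 1126 ≤ 2290 is true
  age ≥ 62 years: 8 ≥ 62 is false
  federation ∈ {FIDE-A, FIDE-B, NAT, REG}: FIDE-A is in the set → true
  events in last 12 months ≤ 15: 15 ≤ 15 is true
  NOT represents host nation: no → true
Combine:
[1.1.1.1.1] true AND false AND false = false
[1.1.1.1] NOT false = true
[1.1.1] NOT true = false
[1.1.2.1] true AND true = true
[1.1.2.2] false OR true = true
[1.1.2] true AND true = true
[1.1] false OR true = true
[1] NOT true = false
[2.1] false AND false = false
[2.2] true → false = false
[2.3.2.1] true AND true = true
[2.3.2] NOT true = false
[2.3] true → false = false
[2] false OR false OR false = false
[root] exactly-one(false, false) = false
Overall: false → eliminated

Eliminated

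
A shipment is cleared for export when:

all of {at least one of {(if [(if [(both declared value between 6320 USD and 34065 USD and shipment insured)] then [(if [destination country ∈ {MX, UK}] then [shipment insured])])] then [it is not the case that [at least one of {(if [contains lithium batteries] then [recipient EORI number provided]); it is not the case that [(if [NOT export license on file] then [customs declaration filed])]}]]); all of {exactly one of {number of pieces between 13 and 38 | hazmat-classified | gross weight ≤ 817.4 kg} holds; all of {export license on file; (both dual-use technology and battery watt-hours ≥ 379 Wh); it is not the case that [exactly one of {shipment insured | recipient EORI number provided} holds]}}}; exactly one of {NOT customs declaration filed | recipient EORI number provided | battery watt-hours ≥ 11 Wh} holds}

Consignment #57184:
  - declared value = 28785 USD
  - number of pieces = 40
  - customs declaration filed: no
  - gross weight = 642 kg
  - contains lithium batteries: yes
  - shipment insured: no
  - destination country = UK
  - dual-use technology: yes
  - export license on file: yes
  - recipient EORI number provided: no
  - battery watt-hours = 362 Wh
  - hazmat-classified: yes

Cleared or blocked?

Blocked

Atomic conditions:
  declared value between 6320 USD and 34065 USD: 28785 in [6320, 34065] is true
  shipment insured: no → false
  destination country ∈ {MX, UK}: UK is in the set → true
  contains lithium batteries: yes → true
  recipient EORI number provided: no → false
  NOT export license on file: yes → false
  customs declaration filed: no → false
  number of pieces between 13 and 38: 40 in [13, 38] is false
  hazmat-classified: yes → true
  gross weight ≤ 817.4 kg: 642 ≤ 817.4 is true
  export license on file: yes → true
  dual-use technology: yes → true
  battery watt-hours ≥ 379 Wh: 362 ≥ 379 is false
  NOT customs declaration filed: no → true
  battery watt-hours ≥ 11 Wh: 362 ≥ 11 is true
Combine:
[1.1.1.1] true AND false = false
[1.1.1.2] true → false = false
[1.1.1] false → false (antecedent false ⇒ implication holds) = true
[1.1.2.1.1] true → false = false
[1.1.2.1.2.1] false → false (antecedent false ⇒ implication holds) = true
[1.1.2.1.2] NOT true = false
[1.1.2.1] false OR false = false
[1.1.2] NOT false = true
[1.1] true → true = true
[1.2.1] exactly-one(false, true, true) = false
[1.2.2.2] true AND false = false
[1.2.2.3.1] exactly-one(false, false) = false
[1.2.2.3] NOT false = true
[1.2.2] true AND false AND true = false
[1.2] false AND false = false
[1] true OR false = true
[2] exactly-one(true, false, true) = false
[root] true AND false = false
Overall: false → blocked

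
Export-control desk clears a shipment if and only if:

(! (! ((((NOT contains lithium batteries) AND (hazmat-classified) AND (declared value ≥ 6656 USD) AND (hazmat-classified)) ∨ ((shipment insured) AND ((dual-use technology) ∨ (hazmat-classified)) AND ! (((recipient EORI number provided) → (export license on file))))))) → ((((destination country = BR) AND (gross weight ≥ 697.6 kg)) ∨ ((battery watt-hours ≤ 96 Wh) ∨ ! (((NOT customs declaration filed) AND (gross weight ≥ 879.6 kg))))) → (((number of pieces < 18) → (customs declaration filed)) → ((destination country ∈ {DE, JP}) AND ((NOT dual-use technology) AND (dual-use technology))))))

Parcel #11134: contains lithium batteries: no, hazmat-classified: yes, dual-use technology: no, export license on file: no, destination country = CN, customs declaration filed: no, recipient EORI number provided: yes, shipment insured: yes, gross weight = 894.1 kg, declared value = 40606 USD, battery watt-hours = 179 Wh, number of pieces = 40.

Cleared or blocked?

Atomic conditions:
  NOT contains lithium batteries: no → true
  hazmat-classified: yes → true
  declared value ≥ 6656 USD: 40606 ≥ 6656 is true
  shipment insured: yes → true
  dual-use technology: no → false
  recipient EORI number provided: yes → true
  export license on file: no → false
  destination country = BR: CN == BR is false
  gross weight ≥ 697.6 kg: 894.1 ≥ 697.6 is true
  battery watt-hours ≤ 96 Wh: 179 ≤ 96 is false
  NOT customs declaration filed: no → true
  gross weight ≥ 879.6 kg: 894.1 ≥ 879.6 is true
  number of pieces < 18: 40 < 18 is false
  customs declaration filed: no → false
  destination country ∈ {DE, JP}: CN is not in the set → false
  NOT dual-use technology: no → true
Combine:
[1.1.1.1] true AND true AND true AND true = true
[1.1.1.2.2] false OR true = true
[1.1.1.2.3.1] true → false = false
[1.1.1.2.3] NOT false = true
[1.1.1.2] true AND true AND true = true
[1.1.1] true OR true = true
[1.1] NOT true = false
[1] NOT false = true
[2.1.1] false AND true = false
[2.1.2.2.1] true AND true = true
[2.1.2.2] NOT true = false
[2.1.2] false OR false = false
[2.1] false OR false = false
[2.2.1] false → false (antecedent false ⇒ implication holds) = true
[2.2.2.2] true AND false = false
[2.2.2] false AND false = false
[2.2] true → false = false
[2] false → false (antecedent false ⇒ implication holds) = true
[root] true → true = true
Overall: true → cleared

Cleared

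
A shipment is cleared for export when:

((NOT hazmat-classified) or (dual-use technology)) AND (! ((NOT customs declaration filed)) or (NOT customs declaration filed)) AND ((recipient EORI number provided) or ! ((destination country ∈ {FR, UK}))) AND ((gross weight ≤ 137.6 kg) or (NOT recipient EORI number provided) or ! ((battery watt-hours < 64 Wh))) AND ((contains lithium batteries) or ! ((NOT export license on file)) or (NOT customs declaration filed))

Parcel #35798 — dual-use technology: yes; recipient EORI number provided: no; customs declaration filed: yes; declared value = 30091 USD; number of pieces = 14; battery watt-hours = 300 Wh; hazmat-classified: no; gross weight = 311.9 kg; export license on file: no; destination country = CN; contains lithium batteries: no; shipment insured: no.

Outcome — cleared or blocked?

Atomic conditions:
  NOT hazmat-classified: no → true
  dual-use technology: yes → true
  NOT customs declaration filed: yes → false
  recipient EORI number provided: no → false
  destination country ∈ {FR, UK}: CN is not in the set → false
  gross weight ≤ 137.6 kg: 311.9 ≤ 137.6 is false
  NOT recipient EORI number provided: no → true
  battery watt-hours < 64 Wh: 300 < 64 is false
  contains lithium batteries: no → false
  NOT export license on file: no → true
Combine:
[1] true OR true = true
[2.1] NOT false = true
[2] true OR false = true
[3.2] NOT false = true
[3] false OR true = true
[4.3] NOT false = true
[4] false OR true OR true = true
[5.2] NOT true = false
[5] false OR false OR false = false
[root] true AND true AND true AND true AND false = false
Overall: false → blocked

Blocked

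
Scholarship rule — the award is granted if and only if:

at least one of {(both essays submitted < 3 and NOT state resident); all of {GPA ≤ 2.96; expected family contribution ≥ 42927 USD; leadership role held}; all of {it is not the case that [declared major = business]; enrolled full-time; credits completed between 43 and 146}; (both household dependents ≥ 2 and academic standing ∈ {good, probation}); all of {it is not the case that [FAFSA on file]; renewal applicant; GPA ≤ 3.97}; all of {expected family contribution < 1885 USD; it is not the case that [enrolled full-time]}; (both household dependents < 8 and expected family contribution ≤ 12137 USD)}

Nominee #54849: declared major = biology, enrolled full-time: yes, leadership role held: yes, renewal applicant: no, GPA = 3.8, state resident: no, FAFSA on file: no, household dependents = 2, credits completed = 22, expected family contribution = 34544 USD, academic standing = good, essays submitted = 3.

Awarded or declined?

Awarded

Atomic conditions:
  essays submitted < 3: 3 < 3 is false
  NOT state resident: no → true
  GPA ≤ 2.96: 3.8 ≤ 2.96 is false
  expected family contribution ≥ 42927 USD: 34544 ≥ 42927 is false
  leadership role held: yes → true
  declared major = business: biology == business is false
  enrolled full-time: yes → true
  credits completed between 43 and 146: 22 in [43, 146] is false
  household dependents ≥ 2: 2 ≥ 2 is true
  academic standing ∈ {good, probation}: good is in the set → true
  FAFSA on file: no → false
  renewal applicant: no → false
  GPA ≤ 3.97: 3.8 ≤ 3.97 is true
  expected family contribution < 1885 USD: 34544 < 1885 is false
  household dependents < 8: 2 < 8 is true
  expected family contribution ≤ 12137 USD: 34544 ≤ 12137 is false
Combine:
[1] false AND true = false
[2] false AND false AND true = false
[3.1] NOT false = true
[3] true AND true AND false = false
[4] true AND true = true
[5.1] NOT false = true
[5] true AND false AND true = false
[6.2] NOT true = false
[6] false AND false = false
[7] true AND false = false
[root] false OR false OR false OR true OR false OR false OR false = true
Overall: true → awarded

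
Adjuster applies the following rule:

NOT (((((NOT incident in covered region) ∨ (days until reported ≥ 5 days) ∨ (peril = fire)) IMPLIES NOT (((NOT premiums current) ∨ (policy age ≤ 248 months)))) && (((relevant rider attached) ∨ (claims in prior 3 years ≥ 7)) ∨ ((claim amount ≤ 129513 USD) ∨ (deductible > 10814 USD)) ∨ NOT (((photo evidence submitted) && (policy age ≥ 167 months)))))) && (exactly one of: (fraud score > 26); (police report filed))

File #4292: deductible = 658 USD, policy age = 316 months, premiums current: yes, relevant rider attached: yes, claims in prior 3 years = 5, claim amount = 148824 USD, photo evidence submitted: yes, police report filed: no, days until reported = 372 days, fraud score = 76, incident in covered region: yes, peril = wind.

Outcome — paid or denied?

Denied

Atomic conditions:
  NOT incident in covered region: yes → false
  days until reported ≥ 5 days: 372 ≥ 5 is true
  peril = fire: wind == fire is false
  NOT premiums current: yes → false
  policy age ≤ 248 months: 316 ≤ 248 is false
  relevant rider attached: yes → true
  claims in prior 3 years ≥ 7: 5 ≥ 7 is false
  claim amount ≤ 129513 USD: 148824 ≤ 129513 is false
  deductible > 10814 USD: 658 > 10814 is false
  photo evidence submitted: yes → true
  policy age ≥ 167 months: 316 ≥ 167 is true
  fraud score > 26: 76 > 26 is true
  police report filed: no → false
Combine:
[1.1.1.1] false OR true OR false = true
[1.1.1.2.1] false OR false = false
[1.1.1.2] NOT false = true
[1.1.1] true → true = true
[1.1.2.1] true OR false = true
[1.1.2.2] false OR false = false
[1.1.2.3.1] true AND true = true
[1.1.2.3] NOT true = false
[1.1.2] true OR false OR false = true
[1.1] true AND true = true
[1] NOT true = false
[2] exactly-one(true, false) = true
[root] false AND true = false
Overall: false → denied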